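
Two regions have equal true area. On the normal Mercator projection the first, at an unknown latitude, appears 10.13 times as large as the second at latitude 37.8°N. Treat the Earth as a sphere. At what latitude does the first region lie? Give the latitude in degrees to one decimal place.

For equal true areas on Mercator, apparent areas scale as sec²φ, so the ratio is cos²φ₂ / cos²φ₁.
cos²φ₂ / cos²φ₁ = 10.13  ⇒  cos φ₁ = cos 37.8° / √10.13 = 0.7902/3.183 = 0.2483.
φ₁ = arccos(0.2483) ≈ 75.6°.

75.6°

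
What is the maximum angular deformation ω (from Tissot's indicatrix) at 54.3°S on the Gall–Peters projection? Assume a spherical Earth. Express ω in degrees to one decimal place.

The Gall–Peters projection is cylindrical equal-area with φ₀ = 45°. For cylindrical equal-area with standard parallel φ₀, h = cos φ / cos φ₀ and k = cos φ₀ / cos φ, so h·k = 1.
At 54.3°: h = 0.8253, k = 1.212; principal scales a = 1.212, b = 0.8253.
sin(ω/2) = (a − b)/(a + b) = 0.3865/2.037 = 0.1897, so ω = 2 arcsin(0.1897) ≈ 21.9°.

21.9°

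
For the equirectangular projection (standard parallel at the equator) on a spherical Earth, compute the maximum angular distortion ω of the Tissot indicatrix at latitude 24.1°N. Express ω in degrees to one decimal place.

5.2°

In the plate carrée (x = Rλ, y = Rφ), meridians are true-scale (h = 1) and parallels are stretched by k = sec φ.
At 24.1°: h = 1.000, k = 1.095; principal scales a = 1.095, b = 1.000.
sin(ω/2) = (a − b)/(a + b) = 0.09549/2.095 = 0.04557, so ω = 2 arcsin(0.04557) ≈ 5.2°.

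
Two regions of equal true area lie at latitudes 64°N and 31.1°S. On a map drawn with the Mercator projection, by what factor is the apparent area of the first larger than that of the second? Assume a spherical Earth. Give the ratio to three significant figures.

On Mercator, area is exaggerated by sec²φ = 1/cos²φ.
At 64°: sec²(64°) = 1/0.4384² = 5.204.
At 31.1°: sec²(31.1°) = 1/0.8563² = 1.364.
Ratio = 5.204/1.364 = cos²(31.1°)/cos²(64°) ≈ 3.82.

3.82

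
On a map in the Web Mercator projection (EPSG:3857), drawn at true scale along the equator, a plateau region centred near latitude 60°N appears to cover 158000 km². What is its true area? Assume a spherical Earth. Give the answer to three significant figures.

The Mercator projection is conformal; its linear scale factor is the same in every direction and equals sec φ = 1/cos φ.
Areal scale = k² = sec²φ = 1/cos²(60°) = 1/0.5000² = 4.000.
True area = apparent / (areal scale) = 158000 / 4.000 ≈ 39500 km².

39500 km²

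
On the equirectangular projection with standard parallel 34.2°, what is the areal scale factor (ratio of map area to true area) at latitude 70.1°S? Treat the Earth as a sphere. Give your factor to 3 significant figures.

2.43

With standard parallel φ₀ = 34.2°, the equirectangular projection gives x = Rλ cos φ₀, y = Rφ, so h = 1 and k = cos 34.2° / cos φ.
Areal scale = h·k = 1 × cos φ₀ / cos φ; at 70.1°, h = 1.000, k = 2.430, so h·k = 2.430.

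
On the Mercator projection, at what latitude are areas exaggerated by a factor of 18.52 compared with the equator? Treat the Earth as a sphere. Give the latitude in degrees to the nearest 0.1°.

76.6°

Mercator areal scale is sec²φ.
sec²φ = 18.52  ⇒  cos²φ = 0.05400  ⇒  cos φ = 0.2324.
φ = arccos(0.2324) ≈ 76.6°.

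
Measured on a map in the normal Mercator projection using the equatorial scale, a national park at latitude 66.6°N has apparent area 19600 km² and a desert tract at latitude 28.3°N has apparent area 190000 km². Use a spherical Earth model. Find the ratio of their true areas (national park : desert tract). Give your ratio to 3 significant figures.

Mercator's areal exaggeration is sec²φ; hence true area = (apparent area) · cos²φ.
True area of national park: 19600 × cos²(66.6°) = 19600 × 0.1577 = 3091 km².
True area of desert tract: 190000 × cos²(28.3°) = 190000 × 0.7752 = 147300 km².
Ratio = 3091 / 147300 ≈ 0.0210.

0.0210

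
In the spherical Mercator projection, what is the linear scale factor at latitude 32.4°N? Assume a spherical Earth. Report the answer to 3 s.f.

Mercator is conformal, so the point scale is isotropic: h = k = sec φ = 1/cos φ.
k = 1/cos 32.4° = 1/0.8443 = 1.184.

1.18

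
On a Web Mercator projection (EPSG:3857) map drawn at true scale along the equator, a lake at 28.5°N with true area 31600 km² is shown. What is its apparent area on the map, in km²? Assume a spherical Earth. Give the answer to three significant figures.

Mercator is conformal, so the point scale is isotropic: h = k = sec φ = 1/cos φ.
Areal scale = k² = sec²φ = 1/cos²(28.5°) = 1/0.8788² = 1.295.
Apparent area = 31600 × 1.295 ≈ 40900 km².

40900 km²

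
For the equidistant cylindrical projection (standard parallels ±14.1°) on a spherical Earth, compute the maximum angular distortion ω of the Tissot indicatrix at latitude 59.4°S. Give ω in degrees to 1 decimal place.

The equidistant cylindrical projection with φ₀ = 14.1° has h = 1 (meridians true) and k = cos φ₀ / cos φ along parallels.
At 59.4°: h = 1.000, k = 1.905; principal scales a = 1.905, b = 1.000.
sin(ω/2) = (a − b)/(a + b) = 0.9053/2.905 = 0.3116, so ω = 2 arcsin(0.3116) ≈ 36.3°.

36.3°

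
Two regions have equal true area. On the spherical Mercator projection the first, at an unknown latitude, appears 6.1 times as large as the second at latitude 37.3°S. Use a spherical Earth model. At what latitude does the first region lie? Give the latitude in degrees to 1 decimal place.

Mercator areal scale is sec²φ, so apparent-area ratio = sec²φ₁ / sec²φ₂ = cos²φ₂ / cos²φ₁.
cos²φ₂ / cos²φ₁ = 6.1  ⇒  cos φ₁ = cos 37.3° / √6.1 = 0.7955/2.470 = 0.3221.
φ₁ = arccos(0.3221) ≈ 71.2°.

71.2°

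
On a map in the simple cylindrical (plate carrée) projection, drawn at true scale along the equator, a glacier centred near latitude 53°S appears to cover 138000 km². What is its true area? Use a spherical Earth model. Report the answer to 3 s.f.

83100 km²

Plate carrée maps x = Rλ, y = Rφ. The meridian scale is h = 1 and the parallel scale is k = 1/cos φ = sec φ.
Areal scale = h·k = 1 × sec φ; at 53°, h = 1.000, k = 1.662, so h·k = 1.662.
True area = apparent / (areal scale) = 138000 / 1.662 ≈ 83100 km².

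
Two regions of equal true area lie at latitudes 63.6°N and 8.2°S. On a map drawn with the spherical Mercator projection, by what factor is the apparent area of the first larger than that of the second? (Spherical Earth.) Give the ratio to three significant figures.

On Mercator, area is exaggerated by sec²φ = 1/cos²φ.
At 63.6°: sec²(63.6°) = 1/0.4446² = 5.058.
At 8.2°: sec²(8.2°) = 1/0.9898² = 1.021.
Ratio = 5.058/1.021 = cos²(8.2°)/cos²(63.6°) ≈ 4.96.

4.96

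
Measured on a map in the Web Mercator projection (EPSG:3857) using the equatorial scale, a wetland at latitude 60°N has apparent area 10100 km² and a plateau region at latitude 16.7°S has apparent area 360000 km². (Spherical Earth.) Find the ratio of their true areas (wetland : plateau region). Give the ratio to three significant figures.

Since Mercator area scale is 1/cos²φ, the true area equals the apparent area multiplied by cos²φ.
True area of wetland: 10100 × cos²(60°) = 10100 × 0.2500 = 2525 km².
True area of plateau region: 360000 × cos²(16.7°) = 360000 × 0.9174 = 330300 km².
Ratio = 2525 / 330300 ≈ 0.00765.

0.00765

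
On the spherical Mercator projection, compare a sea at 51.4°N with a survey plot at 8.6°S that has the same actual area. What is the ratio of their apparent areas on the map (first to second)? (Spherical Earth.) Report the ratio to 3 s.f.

2.51

On Mercator, area is exaggerated by sec²φ = 1/cos²φ.
At 51.4°: sec²(51.4°) = 1/0.6239² = 2.569.
At 8.6°: sec²(8.6°) = 1/0.9888² = 1.023.
Ratio = 2.569/1.023 = cos²(8.6°)/cos²(51.4°) ≈ 2.51.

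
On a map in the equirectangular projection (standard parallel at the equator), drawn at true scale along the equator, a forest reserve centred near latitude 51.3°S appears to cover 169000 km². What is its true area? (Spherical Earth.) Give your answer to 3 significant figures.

For the equirectangular projection with φ₀ = 0 (plate carrée), h = 1 along meridians and k = sec φ along parallels.
Areal scale = h·k = 1 × sec φ; at 51.3°, h = 1.000, k = 1.599, so h·k = 1.599.
True area = apparent / (areal scale) = 169000 / 1.599 ≈ 106000 km².

106000 km²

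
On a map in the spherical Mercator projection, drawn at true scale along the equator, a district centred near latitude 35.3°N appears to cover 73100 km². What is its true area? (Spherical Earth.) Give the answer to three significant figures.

48700 km²

Mercator is conformal, so the point scale is isotropic: h = k = sec φ = 1/cos φ.
Areal scale = k² = sec²φ = 1/cos²(35.3°) = 1/0.8161² = 1.501.
True area = apparent / (areal scale) = 73100 / 1.501 ≈ 48700 km².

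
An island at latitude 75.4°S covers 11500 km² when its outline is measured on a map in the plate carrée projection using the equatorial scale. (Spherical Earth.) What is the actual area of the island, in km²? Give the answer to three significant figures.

2900 km²

Plate carrée maps x = Rλ, y = Rφ. The meridian scale is h = 1 and the parallel scale is k = 1/cos φ = sec φ.
Areal scale = h·k = 1 × sec φ; at 75.4°, h = 1.000, k = 3.967, so h·k = 3.967.
True area = apparent / (areal scale) = 11500 / 3.967 ≈ 2900 km².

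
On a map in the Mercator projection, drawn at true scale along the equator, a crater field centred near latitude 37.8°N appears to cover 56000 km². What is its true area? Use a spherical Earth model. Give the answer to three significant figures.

Mercator is conformal, so the point scale is isotropic: h = k = sec φ = 1/cos φ.
Areal scale = k² = sec²φ = 1/cos²(37.8°) = 1/0.7902² = 1.602.
True area = apparent / (areal scale) = 56000 / 1.602 ≈ 35000 km².

35000 km²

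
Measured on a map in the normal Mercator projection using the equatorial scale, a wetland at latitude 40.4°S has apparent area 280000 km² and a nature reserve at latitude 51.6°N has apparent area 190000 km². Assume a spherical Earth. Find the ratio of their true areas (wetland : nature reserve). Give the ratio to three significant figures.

2.22

Since Mercator area scale is 1/cos²φ, the true area equals the apparent area multiplied by cos²φ.
True area of wetland: 280000 × cos²(40.4°) = 280000 × 0.5799 = 162400 km².
True area of nature reserve: 190000 × cos²(51.6°) = 190000 × 0.3858 = 73310 km².
Ratio = 162400 / 73310 ≈ 2.22.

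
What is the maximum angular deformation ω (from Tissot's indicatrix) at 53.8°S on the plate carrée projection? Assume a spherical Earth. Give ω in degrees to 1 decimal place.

29.8°

For the equirectangular projection with φ₀ = 0 (plate carrée), h = 1 along meridians and k = sec φ along parallels.
At 53.8°: h = 1.000, k = 1.693; principal scales a = 1.693, b = 1.000.
sin(ω/2) = (a − b)/(a + b) = 0.6932/2.693 = 0.2574, so ω = 2 arcsin(0.2574) ≈ 29.8°.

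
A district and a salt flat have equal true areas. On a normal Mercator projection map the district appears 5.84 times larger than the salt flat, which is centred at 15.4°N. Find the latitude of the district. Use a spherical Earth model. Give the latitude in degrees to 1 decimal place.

66.5°

For equal true areas on Mercator, apparent areas scale as sec²φ, so the ratio is cos²φ₂ / cos²φ₁.
cos²φ₂ / cos²φ₁ = 5.84  ⇒  cos φ₁ = cos 15.4° / √5.84 = 0.9641/2.417 = 0.3989.
φ₁ = arccos(0.3989) ≈ 66.5°.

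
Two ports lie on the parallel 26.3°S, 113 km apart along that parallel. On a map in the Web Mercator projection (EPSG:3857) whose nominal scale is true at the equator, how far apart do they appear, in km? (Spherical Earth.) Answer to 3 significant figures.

The Mercator projection is conformal; its linear scale factor is the same in every direction and equals sec φ = 1/cos φ.
Along the parallel, k = sec 26.3° = 1/0.8965 = 1.115.
Map distance = 113 × 1.115 ≈ 126 km.

126 km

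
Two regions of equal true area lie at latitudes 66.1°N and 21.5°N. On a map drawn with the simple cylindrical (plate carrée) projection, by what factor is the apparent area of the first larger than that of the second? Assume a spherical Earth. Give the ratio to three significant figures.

2.30

Plate carrée maps x = Rλ, y = Rφ. The meridian scale is h = 1 and the parallel scale is k = 1/cos φ = sec φ.
Areal scale at 66.1°: h·k = 1.000 × 2.468 = 2.468.
Areal scale at 21.5°: h·k = 1.000 × 1.075 = 1.075.
Ratio = 2.468/1.075 ≈ 2.30.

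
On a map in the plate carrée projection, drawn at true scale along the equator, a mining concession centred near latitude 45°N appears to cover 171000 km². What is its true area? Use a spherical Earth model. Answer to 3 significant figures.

For the equirectangular projection with φ₀ = 0 (plate carrée), h = 1 along meridians and k = sec φ along parallels.
Areal scale = h·k = 1 × sec φ; at 45°, h = 1.000, k = 1.414, so h·k = 1.414.
True area = apparent / (areal scale) = 171000 / 1.414 ≈ 121000 km².

121000 km²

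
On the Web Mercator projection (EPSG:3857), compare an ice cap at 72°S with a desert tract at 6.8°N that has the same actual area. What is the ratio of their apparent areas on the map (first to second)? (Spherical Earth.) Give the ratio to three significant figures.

Mercator is conformal with k = sec φ, so areal scale = k² = sec²φ.
At 72°: sec²(72°) = 1/0.3090² = 10.47.
At 6.8°: sec²(6.8°) = 1/0.9930² = 1.014.
Ratio = 10.47/1.014 = cos²(6.8°)/cos²(72°) ≈ 10.3.

10.3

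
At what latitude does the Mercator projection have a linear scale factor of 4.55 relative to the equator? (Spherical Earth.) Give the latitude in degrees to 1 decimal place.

77.3°

Mercator scale is k = sec φ = 1/cos φ.
1/cos φ = 4.55  ⇒  cos φ = 0.2198  ⇒  φ = arccos(0.2198) ≈ 77.3°.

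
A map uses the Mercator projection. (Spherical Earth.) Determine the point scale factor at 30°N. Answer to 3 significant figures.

1.15

Mercator is conformal, so the point scale is isotropic: h = k = sec φ = 1/cos φ.
k = 1/cos 30° = 1/0.8660 = 1.155.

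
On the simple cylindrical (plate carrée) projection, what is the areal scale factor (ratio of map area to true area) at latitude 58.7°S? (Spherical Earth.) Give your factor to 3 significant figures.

Plate carrée maps x = Rλ, y = Rφ. The meridian scale is h = 1 and the parallel scale is k = 1/cos φ = sec φ.
Areal scale = h·k = 1 × sec φ; at 58.7°, h = 1.000, k = 1.925, so h·k = 1.925.

1.92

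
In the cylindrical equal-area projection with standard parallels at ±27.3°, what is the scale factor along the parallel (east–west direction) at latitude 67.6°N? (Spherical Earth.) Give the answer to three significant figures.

Cylindrical equal-area (φ₀ = 27.3°): h = cos φ / cos 27.3° along meridians, k = cos 27.3° / cos φ along parallels; h·k = 1.
k = cos 27.3° / cos 67.6° = 0.8886/0.3811 = 2.332.

2.33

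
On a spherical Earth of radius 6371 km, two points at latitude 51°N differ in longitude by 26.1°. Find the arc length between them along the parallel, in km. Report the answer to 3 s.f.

Arc length along a parallel = R cos φ · Δλ (with Δλ in radians).
= 6371 × cos 51° × (26.1° × π/180) = 6371 × 0.6293 × 0.4555 ≈ 1830 km.

1830 km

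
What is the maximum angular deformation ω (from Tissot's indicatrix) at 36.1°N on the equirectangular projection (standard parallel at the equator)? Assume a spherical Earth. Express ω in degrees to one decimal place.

12.2°

In the plate carrée (x = Rλ, y = Rφ), meridians are true-scale (h = 1) and parallels are stretched by k = sec φ.
At 36.1°: h = 1.000, k = 1.238; principal scales a = 1.238, b = 1.000.
sin(ω/2) = (a − b)/(a + b) = 0.2376/2.238 = 0.1062, so ω = 2 arcsin(0.1062) ≈ 12.2°.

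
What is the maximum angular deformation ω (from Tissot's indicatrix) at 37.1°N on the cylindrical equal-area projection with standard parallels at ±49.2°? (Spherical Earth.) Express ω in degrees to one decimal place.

Cylindrical equal-area (φ₀ = 49.2°): h = cos φ / cos 49.2° along meridians, k = cos 49.2° / cos φ along parallels; h·k = 1.
At 37.1°: h = 1.221, k = 0.8192; principal scales a = 1.221, b = 0.8192.
sin(ω/2) = (a − b)/(a + b) = 0.4014/2.040 = 0.1968, so ω = 2 arcsin(0.1968) ≈ 22.7°.

22.7°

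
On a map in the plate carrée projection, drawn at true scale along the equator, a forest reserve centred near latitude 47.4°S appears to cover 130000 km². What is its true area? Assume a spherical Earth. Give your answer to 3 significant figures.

In the plate carrée (x = Rλ, y = Rφ), meridians are true-scale (h = 1) and parallels are stretched by k = sec φ.
Areal scale = h·k = 1 × sec φ; at 47.4°, h = 1.000, k = 1.477, so h·k = 1.477.
True area = apparent / (areal scale) = 130000 / 1.477 ≈ 88000 km².

88000 km²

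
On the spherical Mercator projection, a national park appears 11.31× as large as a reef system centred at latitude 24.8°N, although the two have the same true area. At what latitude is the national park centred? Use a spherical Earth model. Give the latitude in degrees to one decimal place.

On Mercator, (apparent₁)/(apparent₂) = sec²φ₁ / sec²φ₂ when true areas are equal.
cos²φ₂ / cos²φ₁ = 11.31  ⇒  cos φ₁ = cos 24.8° / √11.31 = 0.9078/3.363 = 0.2699.
φ₁ = arccos(0.2699) ≈ 74.3°.

74.3°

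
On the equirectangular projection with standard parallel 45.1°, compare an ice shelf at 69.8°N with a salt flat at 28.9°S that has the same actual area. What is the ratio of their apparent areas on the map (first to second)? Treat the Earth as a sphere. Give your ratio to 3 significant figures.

With standard parallel φ₀ = 45.1°, the equirectangular projection gives x = Rλ cos φ₀, y = Rφ, so h = 1 and k = cos 45.1° / cos φ.
Areal scale at 69.8°: h·k = 1.000 × 2.044 = 2.044.
Areal scale at 28.9°: h·k = 1.000 × 0.8063 = 0.8063.
Ratio = 2.044/0.8063 ≈ 2.54.

2.54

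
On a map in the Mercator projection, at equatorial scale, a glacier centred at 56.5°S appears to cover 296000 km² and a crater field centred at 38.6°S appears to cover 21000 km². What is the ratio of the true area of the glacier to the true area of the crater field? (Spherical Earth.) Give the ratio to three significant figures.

Mercator's areal exaggeration is sec²φ; hence true area = (apparent area) · cos²φ.
True area of glacier: 296000 × cos²(56.5°) = 296000 × 0.3046 = 90170 km².
True area of crater field: 21000 × cos²(38.6°) = 21000 × 0.6108 = 12830 km².
Ratio = 90170 / 12830 ≈ 7.03.

7.03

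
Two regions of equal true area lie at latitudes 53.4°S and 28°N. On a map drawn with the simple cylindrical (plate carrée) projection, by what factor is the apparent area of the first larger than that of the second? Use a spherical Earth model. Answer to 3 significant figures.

Plate carrée maps x = Rλ, y = Rφ. The meridian scale is h = 1 and the parallel scale is k = 1/cos φ = sec φ.
Areal scale at 53.4°: h·k = 1.000 × 1.677 = 1.677.
Areal scale at 28°: h·k = 1.000 × 1.133 = 1.133.
Ratio = 1.677/1.133 ≈ 1.48.

1.48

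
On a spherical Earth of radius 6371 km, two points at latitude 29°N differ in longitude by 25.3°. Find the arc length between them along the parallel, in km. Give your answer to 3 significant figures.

2460 km

Arc length along a parallel = R cos φ · Δλ (with Δλ in radians).
= 6371 × cos 29° × (25.3° × π/180) = 6371 × 0.8746 × 0.4416 ≈ 2460 km.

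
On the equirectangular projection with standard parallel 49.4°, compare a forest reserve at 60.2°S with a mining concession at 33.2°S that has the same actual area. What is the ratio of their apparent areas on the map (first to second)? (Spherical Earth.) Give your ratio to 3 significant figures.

1.68

In the equirectangular projection with standard parallel φ₀ = 49.4° (x = Rλ cos φ₀, y = Rφ), meridians are true-scale (h = 1) and the parallel scale is k = cos φ₀ / cos φ.
Areal scale at 60.2°: h·k = 1.000 × 1.309 = 1.309.
Areal scale at 33.2°: h·k = 1.000 × 0.7777 = 0.7777.
Ratio = 1.309/0.7777 ≈ 1.68.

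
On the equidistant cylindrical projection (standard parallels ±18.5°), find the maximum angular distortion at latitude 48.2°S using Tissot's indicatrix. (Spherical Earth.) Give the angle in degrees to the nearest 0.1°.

20.1°

The equidistant cylindrical projection with φ₀ = 18.5° has h = 1 (meridians true) and k = cos φ₀ / cos φ along parallels.
At 48.2°: h = 1.000, k = 1.423; principal scales a = 1.423, b = 1.000.
sin(ω/2) = (a − b)/(a + b) = 0.4228/2.423 = 0.1745, so ω = 2 arcsin(0.1745) ≈ 20.1°.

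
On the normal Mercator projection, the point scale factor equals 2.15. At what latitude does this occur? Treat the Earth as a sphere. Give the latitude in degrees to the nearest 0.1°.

Mercator scale is k = sec φ = 1/cos φ.
1/cos φ = 2.15  ⇒  cos φ = 0.4651  ⇒  φ = arccos(0.4651) ≈ 62.3°.

62.3°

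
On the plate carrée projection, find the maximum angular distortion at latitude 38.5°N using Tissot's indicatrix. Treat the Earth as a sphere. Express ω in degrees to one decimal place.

For the equirectangular projection with φ₀ = 0 (plate carrée), h = 1 along meridians and k = sec φ along parallels.
At 38.5°: h = 1.000, k = 1.278; principal scales a = 1.278, b = 1.000.
sin(ω/2) = (a − b)/(a + b) = 0.2778/2.278 = 0.1220, so ω = 2 arcsin(0.1220) ≈ 14.0°.

14.0°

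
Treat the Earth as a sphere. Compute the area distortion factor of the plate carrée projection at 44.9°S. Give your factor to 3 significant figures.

In the plate carrée (x = Rλ, y = Rφ), meridians are true-scale (h = 1) and parallels are stretched by k = sec φ.
Areal scale = h·k = 1 × sec φ; at 44.9°, h = 1.000, k = 1.412, so h·k = 1.412.

1.41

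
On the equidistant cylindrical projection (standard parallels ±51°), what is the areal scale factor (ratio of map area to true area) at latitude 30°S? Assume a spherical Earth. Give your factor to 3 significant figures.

0.727

In the equirectangular projection with standard parallel φ₀ = 51° (x = Rλ cos φ₀, y = Rφ), meridians are true-scale (h = 1) and the parallel scale is k = cos φ₀ / cos φ.
Areal scale = h·k = 1 × cos φ₀ / cos φ; at 30°, h = 1.000, k = 0.7267, so h·k = 0.7267.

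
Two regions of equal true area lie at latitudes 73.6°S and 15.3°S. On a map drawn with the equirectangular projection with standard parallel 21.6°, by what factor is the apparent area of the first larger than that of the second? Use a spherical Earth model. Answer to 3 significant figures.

3.42

The equidistant cylindrical projection with φ₀ = 21.6° has h = 1 (meridians true) and k = cos φ₀ / cos φ along parallels.
Areal scale at 73.6°: h·k = 1.000 × 3.293 = 3.293.
Areal scale at 15.3°: h·k = 1.000 × 0.9639 = 0.9639.
Ratio = 3.293/0.9639 ≈ 3.42.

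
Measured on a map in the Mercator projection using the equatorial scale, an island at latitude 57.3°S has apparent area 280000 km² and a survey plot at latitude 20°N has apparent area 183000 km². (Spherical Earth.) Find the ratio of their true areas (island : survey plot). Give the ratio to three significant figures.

Since Mercator area scale is 1/cos²φ, the true area equals the apparent area multiplied by cos²φ.
True area of island: 280000 × cos²(57.3°) = 280000 × 0.2919 = 81720 km².
True area of survey plot: 183000 × cos²(20°) = 183000 × 0.8830 = 161600 km².
Ratio = 81720 / 161600 ≈ 0.506.

0.506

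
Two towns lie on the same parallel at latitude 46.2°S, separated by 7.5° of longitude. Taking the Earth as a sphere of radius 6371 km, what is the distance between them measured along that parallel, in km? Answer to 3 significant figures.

577 km

Arc length along a parallel = R cos φ · Δλ (with Δλ in radians).
= 6371 × cos 46.2° × (7.5° × π/180) = 6371 × 0.6921 × 0.1309 ≈ 577 km.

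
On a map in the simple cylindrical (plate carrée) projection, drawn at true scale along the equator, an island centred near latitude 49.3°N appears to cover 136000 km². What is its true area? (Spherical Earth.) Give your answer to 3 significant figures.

88700 km²

For the equirectangular projection with φ₀ = 0 (plate carrée), h = 1 along meridians and k = sec φ along parallels.
Areal scale = h·k = 1 × sec φ; at 49.3°, h = 1.000, k = 1.534, so h·k = 1.534.
True area = apparent / (areal scale) = 136000 / 1.534 ≈ 88700 km².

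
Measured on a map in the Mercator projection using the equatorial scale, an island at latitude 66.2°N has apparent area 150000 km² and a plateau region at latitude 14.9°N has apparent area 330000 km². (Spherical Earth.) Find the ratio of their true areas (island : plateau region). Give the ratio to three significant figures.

On Mercator the areal scale is sec²φ, so true area = apparent × cos²φ.
True area of island: 150000 × cos²(66.2°) = 150000 × 0.1628 = 24430 km².
True area of plateau region: 330000 × cos²(14.9°) = 330000 × 0.9339 = 308200 km².
Ratio = 24430 / 308200 ≈ 0.0793.

0.0793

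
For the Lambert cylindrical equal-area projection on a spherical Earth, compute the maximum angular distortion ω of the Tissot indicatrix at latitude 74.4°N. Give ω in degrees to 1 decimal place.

119.8°

The Lambert cylindrical equal-area projection is the cylindrical equal-area projection with its standard parallel at the equator (φ₀ = 0). Cylindrical equal-area (φ₀ = 0°): h = cos φ / cos 0° along meridians, k = cos 0° / cos φ along parallels; h·k = 1.
At 74.4°: h = 0.2689, k = 3.719; principal scales a = 3.719, b = 0.2689.
sin(ω/2) = (a − b)/(a + b) = 3.450/3.988 = 0.8651, so ω = 2 arcsin(0.8651) ≈ 119.8°.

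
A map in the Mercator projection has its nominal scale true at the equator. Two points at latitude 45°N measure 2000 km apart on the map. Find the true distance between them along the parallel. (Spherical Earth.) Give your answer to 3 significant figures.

1410 km

For Mercator, h = k = sec φ (a conformal cylindrical projection has a single point scale, 1/cos φ).
Along the parallel at 45°, map distances are exaggerated by k = sec 45° = 1.414.
True distance = 2000 / 1.414 = 2000 × cos 45° ≈ 1410 km.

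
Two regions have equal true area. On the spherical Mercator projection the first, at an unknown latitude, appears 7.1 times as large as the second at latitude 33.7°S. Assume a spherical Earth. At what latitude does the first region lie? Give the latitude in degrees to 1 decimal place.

71.8°

On Mercator, (apparent₁)/(apparent₂) = sec²φ₁ / sec²φ₂ when true areas are equal.
cos²φ₂ / cos²φ₁ = 7.1  ⇒  cos φ₁ = cos 33.7° / √7.1 = 0.8320/2.665 = 0.3122.
φ₁ = arccos(0.3122) ≈ 71.8°.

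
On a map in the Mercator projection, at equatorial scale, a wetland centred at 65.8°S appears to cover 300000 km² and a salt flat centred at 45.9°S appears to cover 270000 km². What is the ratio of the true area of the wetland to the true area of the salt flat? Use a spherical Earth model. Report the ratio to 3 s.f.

0.386

On Mercator the areal scale is sec²φ, so true area = apparent × cos²φ.
True area of wetland: 300000 × cos²(65.8°) = 300000 × 0.1680 = 50410 km².
True area of salt flat: 270000 × cos²(45.9°) = 270000 × 0.4843 = 130800 km².
Ratio = 50410 / 130800 ≈ 0.386.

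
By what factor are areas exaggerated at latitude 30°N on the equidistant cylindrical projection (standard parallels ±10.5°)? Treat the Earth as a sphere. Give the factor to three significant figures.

1.14

The equidistant cylindrical projection with φ₀ = 10.5° has h = 1 (meridians true) and k = cos φ₀ / cos φ along parallels.
Areal scale = h·k = 1 × cos φ₀ / cos φ; at 30°, h = 1.000, k = 1.135, so h·k = 1.135.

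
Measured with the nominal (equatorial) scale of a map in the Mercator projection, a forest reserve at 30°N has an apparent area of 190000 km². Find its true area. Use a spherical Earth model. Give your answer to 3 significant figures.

The Mercator projection is conformal; its linear scale factor is the same in every direction and equals sec φ = 1/cos φ.
Areal scale = k² = sec²φ = 1/cos²(30°) = 1/0.8660² = 1.333.
True area = apparent / (areal scale) = 190000 / 1.333 ≈ 142000 km².

142000 km²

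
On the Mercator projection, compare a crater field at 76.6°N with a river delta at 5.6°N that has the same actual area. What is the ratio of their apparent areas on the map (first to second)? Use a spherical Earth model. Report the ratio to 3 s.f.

18.4

Mercator areal scale is sec²φ.
At 76.6°: sec²(76.6°) = 1/0.2317² = 18.62.
At 5.6°: sec²(5.6°) = 1/0.9952² = 1.010.
Ratio = 18.62/1.010 = cos²(5.6°)/cos²(76.6°) ≈ 18.4.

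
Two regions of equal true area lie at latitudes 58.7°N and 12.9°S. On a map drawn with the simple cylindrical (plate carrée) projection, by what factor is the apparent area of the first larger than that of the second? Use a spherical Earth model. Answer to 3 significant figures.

1.88

In the plate carrée (x = Rλ, y = Rφ), meridians are true-scale (h = 1) and parallels are stretched by k = sec φ.
Areal scale at 58.7°: h·k = 1.000 × 1.925 = 1.925.
Areal scale at 12.9°: h·k = 1.000 × 1.026 = 1.026.
Ratio = 1.925/1.026 ≈ 1.88.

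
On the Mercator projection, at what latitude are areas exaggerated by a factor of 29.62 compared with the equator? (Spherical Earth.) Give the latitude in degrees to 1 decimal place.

Mercator areal scale is sec²φ.
sec²φ = 29.62  ⇒  cos²φ = 0.03376  ⇒  cos φ = 0.1837.
φ = arccos(0.1837) ≈ 79.4°.

79.4°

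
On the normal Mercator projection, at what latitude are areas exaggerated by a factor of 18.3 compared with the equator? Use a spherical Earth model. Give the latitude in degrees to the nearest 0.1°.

Mercator areal scale is sec²φ.
sec²φ = 18.3  ⇒  cos²φ = 0.05464  ⇒  cos φ = 0.2338.
φ = arccos(0.2338) ≈ 76.5°.

76.5°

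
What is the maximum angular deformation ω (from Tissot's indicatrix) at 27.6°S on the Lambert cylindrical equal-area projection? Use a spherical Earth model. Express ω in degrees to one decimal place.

The Lambert cylindrical equal-area projection is the cylindrical equal-area projection with its standard parallel at the equator (φ₀ = 0). For cylindrical equal-area with standard parallel φ₀, h = cos φ / cos φ₀ and k = cos φ₀ / cos φ, so h·k = 1.
At 27.6°: h = 0.8862, k = 1.128; principal scales a = 1.128, b = 0.8862.
sin(ω/2) = (a − b)/(a + b) = 0.2422/2.015 = 0.1202, so ω = 2 arcsin(0.1202) ≈ 13.8°.

13.8°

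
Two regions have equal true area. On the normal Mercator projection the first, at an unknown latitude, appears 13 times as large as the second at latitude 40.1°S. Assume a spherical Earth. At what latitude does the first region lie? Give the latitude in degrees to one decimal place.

77.8°

For equal true areas on Mercator, apparent areas scale as sec²φ, so the ratio is cos²φ₂ / cos²φ₁.
cos²φ₂ / cos²φ₁ = 13  ⇒  cos φ₁ = cos 40.1° / √13 = 0.7649/3.606 = 0.2122.
φ₁ = arccos(0.2122) ≈ 77.8°.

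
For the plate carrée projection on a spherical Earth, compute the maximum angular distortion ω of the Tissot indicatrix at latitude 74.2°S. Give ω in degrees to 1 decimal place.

69.8°

In the plate carrée (x = Rλ, y = Rφ), meridians are true-scale (h = 1) and parallels are stretched by k = sec φ.
At 74.2°: h = 1.000, k = 3.673; principal scales a = 3.673, b = 1.000.
sin(ω/2) = (a − b)/(a + b) = 2.673/4.673 = 0.5720, so ω = 2 arcsin(0.5720) ≈ 69.8°.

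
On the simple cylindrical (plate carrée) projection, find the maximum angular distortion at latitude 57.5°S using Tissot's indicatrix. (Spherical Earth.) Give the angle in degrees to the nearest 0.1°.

For the equirectangular projection with φ₀ = 0 (plate carrée), h = 1 along meridians and k = sec φ along parallels.
At 57.5°: h = 1.000, k = 1.861; principal scales a = 1.861, b = 1.000.
sin(ω/2) = (a − b)/(a + b) = 0.8612/2.861 = 0.3010, so ω = 2 arcsin(0.3010) ≈ 35.0°.

35.0°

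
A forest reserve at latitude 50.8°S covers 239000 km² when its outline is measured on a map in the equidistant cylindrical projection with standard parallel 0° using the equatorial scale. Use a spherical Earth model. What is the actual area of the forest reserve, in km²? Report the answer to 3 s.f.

In the plate carrée (x = Rλ, y = Rφ), meridians are true-scale (h = 1) and parallels are stretched by k = sec φ.
Areal scale = h·k = 1 × sec φ; at 50.8°, h = 1.000, k = 1.582, so h·k = 1.582.
True area = apparent / (areal scale) = 239000 / 1.582 ≈ 151000 km².

151000 km²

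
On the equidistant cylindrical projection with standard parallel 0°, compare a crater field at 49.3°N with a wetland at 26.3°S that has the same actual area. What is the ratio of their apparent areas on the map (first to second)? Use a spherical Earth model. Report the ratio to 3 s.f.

Plate carrée maps x = Rλ, y = Rφ. The meridian scale is h = 1 and the parallel scale is k = 1/cos φ = sec φ.
Areal scale at 49.3°: h·k = 1.000 × 1.534 = 1.534.
Areal scale at 26.3°: h·k = 1.000 × 1.115 = 1.115.
Ratio = 1.534/1.115 ≈ 1.37.

1.37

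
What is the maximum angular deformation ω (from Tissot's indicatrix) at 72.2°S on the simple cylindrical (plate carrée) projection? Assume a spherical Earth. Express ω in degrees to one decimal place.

64.2°

In the plate carrée (x = Rλ, y = Rφ), meridians are true-scale (h = 1) and parallels are stretched by k = sec φ.
At 72.2°: h = 1.000, k = 3.271; principal scales a = 3.271, b = 1.000.
sin(ω/2) = (a − b)/(a + b) = 2.271/4.271 = 0.5318, so ω = 2 arcsin(0.5318) ≈ 64.2°.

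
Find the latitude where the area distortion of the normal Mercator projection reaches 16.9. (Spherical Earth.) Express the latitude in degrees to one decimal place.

Mercator areal scale is sec²φ.
sec²φ = 16.9  ⇒  cos²φ = 0.05917  ⇒  cos φ = 0.2433.
φ = arccos(0.2433) ≈ 75.9°.

75.9°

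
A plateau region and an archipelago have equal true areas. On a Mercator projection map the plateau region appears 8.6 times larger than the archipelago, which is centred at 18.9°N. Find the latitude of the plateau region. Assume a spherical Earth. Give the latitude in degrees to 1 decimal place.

On Mercator, (apparent₁)/(apparent₂) = sec²φ₁ / sec²φ₂ when true areas are equal.
cos²φ₂ / cos²φ₁ = 8.6  ⇒  cos φ₁ = cos 18.9° / √8.6 = 0.9461/2.933 = 0.3226.
φ₁ = arccos(0.3226) ≈ 71.2°.

71.2°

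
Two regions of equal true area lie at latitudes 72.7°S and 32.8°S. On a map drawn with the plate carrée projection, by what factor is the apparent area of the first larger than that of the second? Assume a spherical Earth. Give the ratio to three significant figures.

2.83

In the plate carrée (x = Rλ, y = Rφ), meridians are true-scale (h = 1) and parallels are stretched by k = sec φ.
Areal scale at 72.7°: h·k = 1.000 × 3.363 = 3.363.
Areal scale at 32.8°: h·k = 1.000 × 1.190 = 1.190.
Ratio = 3.363/1.190 ≈ 2.83.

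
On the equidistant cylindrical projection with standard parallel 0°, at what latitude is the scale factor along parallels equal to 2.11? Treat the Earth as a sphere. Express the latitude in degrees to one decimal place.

Plate carrée: h = 1, k = sec φ along parallels.
sec φ = 2.11  ⇒  cos φ = 0.4739  ⇒  φ ≈ 61.7°.

61.7°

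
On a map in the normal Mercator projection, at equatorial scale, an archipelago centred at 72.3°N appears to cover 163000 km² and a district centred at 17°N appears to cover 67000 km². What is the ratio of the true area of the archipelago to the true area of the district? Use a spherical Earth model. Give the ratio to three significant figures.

Since Mercator area scale is 1/cos²φ, the true area equals the apparent area multiplied by cos²φ.
True area of archipelago: 163000 × cos²(72.3°) = 163000 × 0.09244 = 15070 km².
True area of district: 67000 × cos²(17°) = 67000 × 0.9145 = 61270 km².
Ratio = 15070 / 61270 ≈ 0.246.

0.246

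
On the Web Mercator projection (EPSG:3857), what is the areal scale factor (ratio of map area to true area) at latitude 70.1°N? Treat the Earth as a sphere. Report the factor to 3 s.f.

Mercator is conformal, so the point scale is isotropic: h = k = sec φ = 1/cos φ.
Areal scale = k² = sec²φ = 1/cos²(70.1°) = 1/0.3404² = 8.631.

8.63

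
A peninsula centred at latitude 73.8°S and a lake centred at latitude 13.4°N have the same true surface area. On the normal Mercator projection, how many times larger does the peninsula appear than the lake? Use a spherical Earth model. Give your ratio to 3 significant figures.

12.2

Mercator areal scale is sec²φ.
At 73.8°: sec²(73.8°) = 1/0.2790² = 12.85.
At 13.4°: sec²(13.4°) = 1/0.9728² = 1.057.
Ratio = 12.85/1.057 = cos²(13.4°)/cos²(73.8°) ≈ 12.2.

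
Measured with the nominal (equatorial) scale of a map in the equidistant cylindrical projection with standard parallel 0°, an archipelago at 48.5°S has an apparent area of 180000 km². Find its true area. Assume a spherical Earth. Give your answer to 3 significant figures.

In the plate carrée (x = Rλ, y = Rφ), meridians are true-scale (h = 1) and parallels are stretched by k = sec φ.
Areal scale = h·k = 1 × sec φ; at 48.5°, h = 1.000, k = 1.509, so h·k = 1.509.
True area = apparent / (areal scale) = 180000 / 1.509 ≈ 119000 km².

119000 km²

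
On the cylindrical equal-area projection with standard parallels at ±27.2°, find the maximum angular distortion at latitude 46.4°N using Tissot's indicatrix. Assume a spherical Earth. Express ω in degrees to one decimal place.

28.8°

Cylindrical equal-area (φ₀ = 27.2°): h = cos φ / cos 27.2° along meridians, k = cos 27.2° / cos φ along parallels; h·k = 1.
At 46.4°: h = 0.7754, k = 1.290; principal scales a = 1.290, b = 0.7754.
sin(ω/2) = (a − b)/(a + b) = 0.5144/2.065 = 0.2491, so ω = 2 arcsin(0.2491) ≈ 28.8°.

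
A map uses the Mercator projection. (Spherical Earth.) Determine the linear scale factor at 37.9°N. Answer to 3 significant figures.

1.27

Mercator is conformal, so the point scale is isotropic: h = k = sec φ = 1/cos φ.
k = 1/cos 37.9° = 1/0.7891 = 1.267.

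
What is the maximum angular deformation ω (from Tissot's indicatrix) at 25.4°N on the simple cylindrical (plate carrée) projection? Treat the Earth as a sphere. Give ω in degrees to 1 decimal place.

In the plate carrée (x = Rλ, y = Rφ), meridians are true-scale (h = 1) and parallels are stretched by k = sec φ.
At 25.4°: h = 1.000, k = 1.107; principal scales a = 1.107, b = 1.000.
sin(ω/2) = (a − b)/(a + b) = 0.1070/2.107 = 0.05079, so ω = 2 arcsin(0.05079) ≈ 5.8°.

5.8°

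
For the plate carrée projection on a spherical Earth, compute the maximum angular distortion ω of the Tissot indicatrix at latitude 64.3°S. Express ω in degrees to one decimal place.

46.5°

In the plate carrée (x = Rλ, y = Rφ), meridians are true-scale (h = 1) and parallels are stretched by k = sec φ.
At 64.3°: h = 1.000, k = 2.306; principal scales a = 2.306, b = 1.000.
sin(ω/2) = (a − b)/(a + b) = 1.306/3.306 = 0.3950, so ω = 2 arcsin(0.3950) ≈ 46.5°.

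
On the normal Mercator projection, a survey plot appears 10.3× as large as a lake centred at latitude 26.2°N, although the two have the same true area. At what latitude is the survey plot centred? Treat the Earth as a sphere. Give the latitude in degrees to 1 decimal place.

For equal true areas on Mercator, apparent areas scale as sec²φ, so the ratio is cos²φ₂ / cos²φ₁.
cos²φ₂ / cos²φ₁ = 10.3  ⇒  cos φ₁ = cos 26.2° / √10.3 = 0.8973/3.209 = 0.2796.
φ₁ = arccos(0.2796) ≈ 73.8°.

73.8°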